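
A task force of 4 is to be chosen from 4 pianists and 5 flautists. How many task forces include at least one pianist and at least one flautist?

120

With no constraint there are C(9,4) = 126 possible selections.
Selections missing a whole group: no pianists → C(5,4) = 5; no flautists → C(4,4) = 1.
Both groups omitted at once is impossible, so 126 − 6 = 120.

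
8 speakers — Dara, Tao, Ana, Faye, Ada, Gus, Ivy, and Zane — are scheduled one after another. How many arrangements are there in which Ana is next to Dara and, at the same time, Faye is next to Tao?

Treat {Ana,Dara} as one block (2 orders) and {Faye,Tao} as another (2 orders).
That leaves 6 units to arrange: 2 × 2 × 6! = 4 × 720 = 2880.

2880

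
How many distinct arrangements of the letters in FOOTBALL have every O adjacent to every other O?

2520

Treat the 2 copies of O as a single block. The multiset to arrange is then {OO, A, B, F, L, L, T}, 7 items in all.
That gives (7)!/(2!) = 2520 arrangements.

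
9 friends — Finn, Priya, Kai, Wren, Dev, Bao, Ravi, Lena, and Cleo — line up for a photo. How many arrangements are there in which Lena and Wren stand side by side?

Place the 7 others and the Lena-Wren pair as 8 objects in a line; the pair has 2 internal arrangements.
That gives 2 × 8! = 2 × 40320 = 80640.

80640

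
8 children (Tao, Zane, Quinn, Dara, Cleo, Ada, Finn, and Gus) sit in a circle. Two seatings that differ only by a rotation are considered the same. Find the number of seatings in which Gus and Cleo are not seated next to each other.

Without the restriction there are (7)! = 5040 seatings.
Those with Gus next to Cleo: fuse the pair into one unit and seat 7 units around a circle — 2·(6)! = 1440.
Subtracting, 5040 − 1440 = 3600.

3600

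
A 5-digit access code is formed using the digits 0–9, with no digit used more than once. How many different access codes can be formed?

30240

This is a permutation of 5 out of 10: P(10,5) = 10!/5!.
10 × 9 × 8 × 7 × 6 = 30240.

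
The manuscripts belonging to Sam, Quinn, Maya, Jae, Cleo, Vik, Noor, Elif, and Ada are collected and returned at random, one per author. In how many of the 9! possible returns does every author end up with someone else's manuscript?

133496

Let Aᵢ be the assignments in which author i gets their own manuscript. We want the size of the complement of A₁∪…∪A_9.
By inclusion–exclusion this is Σ_{j=0}^{9} (−1)^j C(9,j)·(9−j)!.
Computing: 362880 − 362880 + 181440 − 60480 + 15120 − 3024 + 504 − 72 + 9 − 1 = 133496.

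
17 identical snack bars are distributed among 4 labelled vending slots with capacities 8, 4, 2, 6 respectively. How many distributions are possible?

19

By stars and bars, unrestricted non-negative solutions to x_1+…+x_4 = 17 number C(17+3,3) = 1140.
Subtract solutions that violate a single cap (substitute x_i' = x_i − (cap_i+1)): x_1 ≥ 9 gives C(11,3) = 165; x_2 ≥ 5 gives C(15,3) = 455; x_3 ≥ 3 gives C(17,3) = 680; x_4 ≥ 7 gives C(13,3) = 286. Together 1586.
Add back pairs where two caps are both exceeded: 20 + 56 + 4 + 220 + 56 + 120 = 476.
Subtract triples: 1 + 0 + 0 + 10 = 11.
By inclusion–exclusion the count is 1140 − 1586 + 476 − 11 = 19.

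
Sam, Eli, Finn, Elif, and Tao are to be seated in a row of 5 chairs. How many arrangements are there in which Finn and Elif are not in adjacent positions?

There are 5! = 120 arrangements in all. If Finn and Elif are adjacent, merging them into one block gives 2·(4)! = 48 arrangements.
Complementary counting: 120 − 48 = 72.

72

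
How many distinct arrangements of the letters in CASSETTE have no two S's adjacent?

3780

There are 8!/(2!·2!·2!) = 5040 arrangements of CASSETTE in total.
Arrangements with the S's together: treat SS as one letter, giving (7)!/(2!·2!) = 1260.
Hence 5040 − 1260 = 3780.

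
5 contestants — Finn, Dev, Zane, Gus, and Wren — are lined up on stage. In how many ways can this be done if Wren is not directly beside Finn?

72

There are 5! = 120 arrangements in all. If Wren and Finn are adjacent, merging them into one block gives 2·(4)! = 48 arrangements.
Complementary counting: 120 − 48 = 72.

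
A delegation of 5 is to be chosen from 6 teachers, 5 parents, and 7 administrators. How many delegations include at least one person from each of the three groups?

6055

Unrestricted: C(18,5) = 8568 ways to pick any 5 of the 18.
Selections missing a whole group: no teachers → C(12,5) = 792; no parents → C(13,5) = 1287; no administrators → C(11,5) = 462.
Add back selections omitting two groups (i.e. drawn from a single group): C(6,5) + C(5,5) + C(7,5) = 28.
By inclusion–exclusion: 8568 − 2541 + 28 = 6055.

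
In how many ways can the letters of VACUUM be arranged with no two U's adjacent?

240

There are 6!/(2!) = 360 arrangements of VACUUM in total.
If the two U's are adjacent, glue them into one block, leaving 5 items to arrange: (5)! = 120 ways.
Hence 360 − 120 = 240.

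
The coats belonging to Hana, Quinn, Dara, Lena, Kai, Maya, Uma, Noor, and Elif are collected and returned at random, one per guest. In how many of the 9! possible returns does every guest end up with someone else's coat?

Count assignments avoiding every fixed point. For any j of the 9 guests fixed to their own coat, the other 9−j can be arranged in (9−j)! ways.
By inclusion–exclusion this is Σ_{j=0}^{9} (−1)^j C(9,j)·(9−j)!.
Computing: 362880 − 362880 + 181440 − 60480 + 15120 − 3024 + 504 − 72 + 9 − 1 = 133496.

133496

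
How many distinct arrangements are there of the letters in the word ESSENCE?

420

Letter multiplicities in ESSENCE: C×1, E×3, N×1, S×2.
The number of distinct arrangements is 7!/(3!·2!) = 5040/12 = 420.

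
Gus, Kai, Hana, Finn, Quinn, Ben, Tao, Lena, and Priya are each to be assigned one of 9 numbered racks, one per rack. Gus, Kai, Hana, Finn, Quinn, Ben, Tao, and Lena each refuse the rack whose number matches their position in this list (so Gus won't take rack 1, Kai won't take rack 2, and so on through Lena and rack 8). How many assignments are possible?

Let Aᵢ (for 1 ≤ i ≤ 8) be the placements that put person i in their forbidden rack. Any j of these fix j positions, leaving (9−j)! ways to fill the rest, and there are C(8,j) ways to pick which j.
By inclusion–exclusion, the number of valid placements is Σ_{j=0}^{8} (−1)^j C(8,j)·(9−j)!.
Computing: 362880 − 322560 + 141120 − 40320 + 8400 − 1344 + 168 − 16 + 1 = 148329.

148329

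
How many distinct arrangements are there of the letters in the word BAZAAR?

Letter multiplicities in BAZAAR: A×3, B×1, R×1, Z×1.
So there are 6! / (3!) = 120 distinguishable arrangements.

120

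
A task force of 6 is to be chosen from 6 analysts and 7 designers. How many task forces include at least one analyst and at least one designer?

1708

Unrestricted: C(13,6) = 1716 ways to pick any 6 of the 13.
Subtract selections that omit an entire group: no analysts → C(7,6) = 7; no designers → C(6,6) = 1.
Both groups omitted at once is impossible, so 1716 − 8 = 1708.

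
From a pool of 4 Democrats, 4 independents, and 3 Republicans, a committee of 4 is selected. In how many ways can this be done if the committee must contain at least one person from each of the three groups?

With no constraint there are C(11,4) = 330 possible selections.
Selections missing a whole group: no Democrats → C(7,4) = 35; no independents → C(7,4) = 35; no Republicans → C(8,4) = 70.
Add back selections omitting two groups (i.e. drawn from a single group): C(4,4) + C(4,4) + C(3,4) = 2.
By inclusion–exclusion: 330 − 140 + 2 = 192.

192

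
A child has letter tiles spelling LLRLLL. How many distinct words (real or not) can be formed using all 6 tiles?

6

The 6 letters of LLRLLL have repeats: L appearing 5 times.
The number of distinct arrangements is 6!/(5!) = 720/120 = 6.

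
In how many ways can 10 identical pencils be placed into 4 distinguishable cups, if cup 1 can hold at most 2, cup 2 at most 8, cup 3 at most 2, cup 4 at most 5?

50

Without the upper bounds there are C(13,3) = 286 ways to split 10 among 4 cups.
Subtract solutions that violate a single cap (substitute x_i' = x_i − (cap_i+1)): x_1 ≥ 3 gives C(10,3) = 120; x_2 ≥ 9 gives C(4,3) = 4; x_3 ≥ 3 gives C(10,3) = 120; x_4 ≥ 6 gives C(7,3) = 35. Together 279.
Add back pairs where two caps are both exceeded: 0 + 35 + 4 + 0 + 0 + 4 = 43.
By inclusion–exclusion the count is 286 − 279 + 43 = 50.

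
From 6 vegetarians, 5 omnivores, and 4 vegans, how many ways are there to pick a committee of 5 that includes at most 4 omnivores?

3002

Split by how many omnivores are chosen (0 through 4).
Sum: C(5,0)·C(10,5) + C(5,1)·C(10,4) + C(5,2)·C(10,3) + C(5,3)·C(10,2) + C(5,4)·C(10,1) = 252 + 1050 + 1200 + 450 + 50 = 3002.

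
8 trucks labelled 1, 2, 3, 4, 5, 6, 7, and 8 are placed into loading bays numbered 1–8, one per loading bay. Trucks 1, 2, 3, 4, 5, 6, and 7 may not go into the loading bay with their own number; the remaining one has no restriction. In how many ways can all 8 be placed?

16687

Let Aᵢ (for 1 ≤ i ≤ 7) be the placements that put truck i in its forbidden loading bay. Any j of these fix j positions, leaving (8−j)! ways to fill the rest, and there are C(7,j) ways to pick which j.
By inclusion–exclusion, the number of valid placements is Σ_{j=0}^{7} (−1)^j C(7,j)·(8−j)!.
Computing: 40320 − 35280 + 15120 − 4200 + 840 − 126 + 14 − 1 = 16687.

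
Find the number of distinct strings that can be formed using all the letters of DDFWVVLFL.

The 9 letters of DDFWVVLFL have repeats: D appearing twice, F appearing twice, L appearing twice, and V appearing twice.
The number of distinct arrangements is 9!/(2!·2!·2!·2!) = 362880/16 = 22680.

22680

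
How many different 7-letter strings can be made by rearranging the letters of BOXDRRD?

1260

Letter multiplicities in BOXDRRD: B×1, D×2, O×1, R×2, X×1.
Dividing 7! = 5040 by 2!·2! = 4 for the repeated letters gives 1260.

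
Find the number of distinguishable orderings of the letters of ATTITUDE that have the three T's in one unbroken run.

720

Treat the 3 copies of T as a single block. The multiset to arrange is then {TTT, A, D, E, I, U}, 6 items in all.
All 6 items are distinct, so there are (6)! = 720 arrangements.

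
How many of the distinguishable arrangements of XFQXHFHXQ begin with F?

1680

Fix F in the first position and arrange the remaining 8 letters.
Those 8 letters have H appearing twice, Q appearing twice, and X appearing 3 times, giving (8)!/(3!·2!·2!) = 1680.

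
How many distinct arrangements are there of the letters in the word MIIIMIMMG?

Letter multiplicities in MIIIMIMMG: G×1, I×4, M×4.
The number of distinct arrangements is 9!/(4!·4!) = 362880/576 = 630.

630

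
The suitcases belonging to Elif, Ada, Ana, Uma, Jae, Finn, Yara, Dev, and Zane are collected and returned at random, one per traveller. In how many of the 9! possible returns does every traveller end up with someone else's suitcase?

133496

This is the derangement count D_9: permutations of 9 items with no fixed point.
By inclusion–exclusion this is Σ_{j=0}^{9} (−1)^j C(9,j)·(9−j)!.
Computing: 362880 − 362880 + 181440 − 60480 + 15120 − 3024 + 504 − 72 + 9 − 1 = 133496.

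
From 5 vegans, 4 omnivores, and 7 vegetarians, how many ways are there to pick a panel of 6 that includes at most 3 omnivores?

Split by how many omnivores are chosen (0 through 3).
Sum: C(4,0)·C(12,6) + C(4,1)·C(12,5) + C(4,2)·C(12,4) + C(4,3)·C(12,3) = 924 + 3168 + 2970 + 880 = 7942.

7942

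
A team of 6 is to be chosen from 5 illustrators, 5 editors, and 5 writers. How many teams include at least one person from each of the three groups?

4375

Unrestricted: C(15,6) = 5005 ways to pick any 6 of the 15.
Subtract selections that omit an entire group: no illustrators → C(10,6) = 210; no editors → C(10,6) = 210; no writers → C(10,6) = 210.
Add back selections omitting two groups (i.e. drawn from a single group): C(5,6) + C(5,6) + C(5,6) = 0.
By inclusion–exclusion: 5005 − 630 + 0 = 4375.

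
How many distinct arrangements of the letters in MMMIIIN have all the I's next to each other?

Treat the 3 copies of I as a single block. The multiset to arrange is then {III, M, M, M, N}, 5 items in all.
That gives (5)!/(3!) = 20 arrangements.

20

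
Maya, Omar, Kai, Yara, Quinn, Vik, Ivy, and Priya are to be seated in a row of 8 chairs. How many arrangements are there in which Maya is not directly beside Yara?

There are 8! = 40320 arrangements in all. If Maya and Yara are adjacent, merging them into one block gives 2·(7)! = 10080 arrangements.
So 40320 − 10080 = 30240 arrangements keep them apart.

30240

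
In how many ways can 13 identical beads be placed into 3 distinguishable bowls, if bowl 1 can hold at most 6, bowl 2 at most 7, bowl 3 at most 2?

Without the upper bounds there are C(15,2) = 105 ways to split 13 among 3 bowls.
Subtract solutions that violate a single cap (substitute x_i' = x_i − (cap_i+1)): x_1 ≥ 7 gives C(8,2) = 28; x_2 ≥ 8 gives C(7,2) = 21; x_3 ≥ 3 gives C(12,2) = 66. Together 115.
Add back pairs where two caps are both exceeded: 0 + 10 + 6 = 16.
By inclusion–exclusion the count is 105 − 115 + 16 = 6.

6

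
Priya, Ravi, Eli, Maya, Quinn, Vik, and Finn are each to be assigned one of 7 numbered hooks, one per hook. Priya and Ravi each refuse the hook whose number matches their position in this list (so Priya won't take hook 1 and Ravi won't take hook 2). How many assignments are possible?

Let Aᵢ (for i ∈ {1, 2}) be the placements that put person i in their forbidden hook. Any j of these fix j positions, leaving (7−j)! ways to fill the rest, and there are C(2,j) ways to pick which j.
By inclusion–exclusion, the number of valid placements is Σ_{j=0}^{2} (−1)^j C(2,j)·(7−j)!.
Computing: 5040 − 1440 + 120 = 3720.

3720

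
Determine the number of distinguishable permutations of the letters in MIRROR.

Letter multiplicities in MIRROR: I×1, M×1, O×1, R×3.
So there are 6! / (3!) = 120 distinguishable arrangements.

120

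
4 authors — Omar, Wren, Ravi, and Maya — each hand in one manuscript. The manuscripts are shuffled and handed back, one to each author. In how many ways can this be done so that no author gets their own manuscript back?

9

Let Aᵢ be the assignments in which author i gets their own manuscript. We want the size of the complement of A₁∪…∪A_4.
By inclusion–exclusion this is Σ_{j=0}^{4} (−1)^j C(4,j)·(4−j)!.
Computing: 24 − 24 + 12 − 4 + 1 = 9.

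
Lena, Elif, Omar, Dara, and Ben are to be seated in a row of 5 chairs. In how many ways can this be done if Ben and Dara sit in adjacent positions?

Treat {Ben, Dara} as a single unit. There are 4 units to order, and the pair itself can be ordered 2 ways.
So the count is 2·(4)! = 48.

48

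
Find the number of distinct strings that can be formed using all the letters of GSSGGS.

20

The 6 letters of GSSGGS have repeats: G appearing 3 times and S appearing 3 times.
The number of distinct arrangements is 6!/(3!·3!) = 720/36 = 20.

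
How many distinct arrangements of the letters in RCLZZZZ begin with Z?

With the first slot taken by Z, it remains to arrange the other 6 letters (RCLZZZ).
Those 6 letters have Z appearing 3 times, giving (6)!/(3!) = 120.

120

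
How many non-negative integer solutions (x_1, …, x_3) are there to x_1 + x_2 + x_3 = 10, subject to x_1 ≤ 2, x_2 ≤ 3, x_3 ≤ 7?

6

By stars and bars, unrestricted non-negative solutions to x_1+…+x_3 = 10 number C(10+2,2) = 66.
Subtract solutions that violate a single cap (substitute x_i' = x_i − (cap_i+1)): x_1 ≥ 3 gives C(9,2) = 36; x_2 ≥ 4 gives C(8,2) = 28; x_3 ≥ 8 gives C(4,2) = 6. Together 70.
Add back pairs where two caps are both exceeded: 10 + 0 + 0 = 10.
By inclusion–exclusion the count is 66 − 70 + 10 = 6.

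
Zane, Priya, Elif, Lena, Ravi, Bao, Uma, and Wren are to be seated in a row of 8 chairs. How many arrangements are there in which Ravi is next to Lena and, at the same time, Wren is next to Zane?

Treat {Ravi,Lena} as one block (2 orders) and {Wren,Zane} as another (2 orders).
That leaves 6 units to arrange: 2 × 2 × 6! = 4 × 720 = 2880.

2880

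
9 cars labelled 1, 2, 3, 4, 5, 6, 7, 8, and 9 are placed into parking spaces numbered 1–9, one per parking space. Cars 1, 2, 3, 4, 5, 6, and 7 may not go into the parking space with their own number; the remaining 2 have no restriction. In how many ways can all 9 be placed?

Let Aᵢ (for 1 ≤ i ≤ 7) be the placements that put car i in its forbidden parking space. Any j of these fix j positions, leaving (9−j)! ways to fill the rest, and there are C(7,j) ways to pick which j.
By inclusion–exclusion, the number of valid placements is Σ_{j=0}^{7} (−1)^j C(7,j)·(9−j)!.
Computing: 362880 − 282240 + 105840 − 25200 + 4200 − 504 + 42 − 2 = 165016.

165016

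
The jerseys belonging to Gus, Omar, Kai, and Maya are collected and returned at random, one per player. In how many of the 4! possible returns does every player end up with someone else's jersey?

Count assignments avoiding every fixed point. For any j of the 4 players fixed to their old jersey, the other 4−j can be arranged in (4−j)! ways.
By inclusion–exclusion this is Σ_{j=0}^{4} (−1)^j C(4,j)·(4−j)!.
Computing: 24 − 24 + 12 − 4 + 1 = 9.

9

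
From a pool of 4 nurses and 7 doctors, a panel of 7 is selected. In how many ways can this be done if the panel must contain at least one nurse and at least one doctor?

Total 7-person selections from all 11: C(11,7) = 330.
Subtract selections that omit an entire group: no nurses → C(7,7) = 1; no doctors → C(4,7) = 0.
Both groups omitted at once is impossible, so 330 − 1 = 329.

329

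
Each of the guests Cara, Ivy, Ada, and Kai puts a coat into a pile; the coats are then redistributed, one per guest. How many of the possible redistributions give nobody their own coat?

This is the derangement count D_4: permutations of 4 items with no fixed point.
By inclusion–exclusion this is Σ_{j=0}^{4} (−1)^j C(4,j)·(4−j)!.
Computing: 24 − 24 + 12 − 4 + 1 = 9.

9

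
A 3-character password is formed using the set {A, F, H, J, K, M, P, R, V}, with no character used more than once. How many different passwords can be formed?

With no repetition, fill the 3 characters in order: 9 choices, then 8, down to 7.
That product is 9 × 8 × 7 = 504.

504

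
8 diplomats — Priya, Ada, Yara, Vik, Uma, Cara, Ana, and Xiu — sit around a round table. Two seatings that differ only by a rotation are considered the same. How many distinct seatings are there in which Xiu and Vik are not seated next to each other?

3600

All circular seatings of 8 people number (7)! = 5040.
Those with Xiu next to Vik: fuse the pair into one unit and seat 7 units around a circle — 2·(6)! = 1440.
Subtracting, 5040 − 1440 = 3600.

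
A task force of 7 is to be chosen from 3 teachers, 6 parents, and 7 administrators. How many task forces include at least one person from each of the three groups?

9569

Unrestricted: C(16,7) = 11440 ways to pick any 7 of the 16.
Subtract selections that omit an entire group: no teachers → C(13,7) = 1716; no parents → C(10,7) = 120; no administrators → C(9,7) = 36.
Add back selections omitting two groups (i.e. drawn from a single group): C(3,7) + C(6,7) + C(7,7) = 1.
By inclusion–exclusion: 11440 − 1872 + 1 = 9569.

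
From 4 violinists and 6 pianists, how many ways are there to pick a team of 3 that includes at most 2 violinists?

116

Split by how many violinists are chosen (0 through 2).
Sum: C(4,0)·C(6,3) + C(4,1)·C(6,2) + C(4,2)·C(6,1) = 20 + 60 + 36 = 116.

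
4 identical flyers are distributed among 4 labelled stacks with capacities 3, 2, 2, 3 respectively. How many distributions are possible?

25

Without the upper bounds there are C(7,3) = 35 ways to split 4 among 4 stacks.
Subtract solutions that violate a single cap (substitute x_i' = x_i − (cap_i+1)): x_1 ≥ 4 gives C(3,3) = 1; x_2 ≥ 3 gives C(4,3) = 4; x_3 ≥ 3 gives C(4,3) = 4; x_4 ≥ 4 gives C(3,3) = 1. Together 10.
No two caps can be exceeded simultaneously, so the pair terms are all 0.
By inclusion–exclusion the count is 35 − 10 + 0 = 25.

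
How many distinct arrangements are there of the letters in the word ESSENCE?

420

The 7 letters of ESSENCE have repeats: E appearing 3 times and S appearing twice.
So there are 7! / (3!·2!) = 420 distinguishable arrangements.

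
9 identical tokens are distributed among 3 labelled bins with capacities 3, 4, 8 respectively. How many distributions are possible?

19

By stars and bars, unrestricted non-negative solutions to x_1+…+x_3 = 9 number C(9+2,2) = 55.
Subtract solutions that violate a single cap (substitute x_i' = x_i − (cap_i+1)): x_1 ≥ 4 gives C(7,2) = 21; x_2 ≥ 5 gives C(6,2) = 15; x_3 ≥ 9 gives C(2,2) = 1. Together 37.
Add back pairs where two caps are both exceeded: 1 + 0 + 0 = 1.
By inclusion–exclusion the count is 55 − 37 + 1 = 19.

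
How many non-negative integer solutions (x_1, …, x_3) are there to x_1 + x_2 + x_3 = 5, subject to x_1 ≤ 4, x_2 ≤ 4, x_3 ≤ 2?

Ignoring the caps, the number of non-negative solutions to x_1+…+x_3 = 5 is C(7,2) = 21.
Subtract solutions that violate a single cap (substitute x_i' = x_i − (cap_i+1)): x_1 ≥ 5 gives C(2,2) = 1; x_2 ≥ 5 gives C(2,2) = 1; x_3 ≥ 3 gives C(4,2) = 6. Together 8.
No two caps can be exceeded simultaneously, so the pair terms are all 0.
By inclusion–exclusion the count is 21 − 8 + 0 = 13.

13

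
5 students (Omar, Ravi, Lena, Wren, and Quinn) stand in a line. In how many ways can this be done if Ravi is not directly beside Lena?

Of the 5! = 120 arrangements, those with Ravi and Lena adjacent number 2 × 4! = 48 (treat the pair as a block with 2 internal orders).
Complementary counting: 120 − 48 = 72.

72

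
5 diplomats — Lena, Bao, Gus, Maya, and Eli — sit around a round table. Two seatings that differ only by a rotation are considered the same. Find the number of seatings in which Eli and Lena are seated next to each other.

Glue Eli and Lena into a block (2 internal orders). Seating 4 units around a circle gives (3)! arrangements.
So 2 × (3)! = 2 × 6 = 12.

12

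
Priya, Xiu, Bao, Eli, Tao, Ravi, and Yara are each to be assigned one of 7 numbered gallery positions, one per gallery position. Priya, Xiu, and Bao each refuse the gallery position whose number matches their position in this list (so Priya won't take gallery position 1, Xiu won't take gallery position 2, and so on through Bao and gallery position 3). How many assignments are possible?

Let Aᵢ (for i ∈ {1, 2, 3}) be the placements that put person i in their forbidden gallery position. Any j of these fix j positions, leaving (7−j)! ways to fill the rest, and there are C(3,j) ways to pick which j.
By inclusion–exclusion, the number of valid placements is Σ_{j=0}^{3} (−1)^j C(3,j)·(7−j)!.
Computing: 5040 − 2160 + 360 − 24 = 3216.

3216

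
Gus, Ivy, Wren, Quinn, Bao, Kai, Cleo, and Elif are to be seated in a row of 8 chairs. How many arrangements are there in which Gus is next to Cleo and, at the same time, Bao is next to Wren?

2880

Treat {Gus,Cleo} as one block (2 orders) and {Bao,Wren} as another (2 orders).
That leaves 6 units to arrange: 2 × 2 × 6! = 4 × 720 = 2880.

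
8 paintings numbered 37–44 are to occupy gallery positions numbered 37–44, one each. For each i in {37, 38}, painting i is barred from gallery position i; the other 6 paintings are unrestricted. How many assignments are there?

Let Aᵢ (for i ∈ {37, 38}) be the placements that put painting i in its forbidden gallery position. Any j of these fix j positions, leaving (8−j)! ways to fill the rest, and there are C(2,j) ways to pick which j.
By inclusion–exclusion, the number of valid placements is Σ_{j=0}^{2} (−1)^j C(2,j)·(8−j)!.
Computing: 40320 − 10080 + 720 = 30960.

30960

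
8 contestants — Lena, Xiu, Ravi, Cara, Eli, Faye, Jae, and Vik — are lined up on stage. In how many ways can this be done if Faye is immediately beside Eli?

Glue Faye and Eli into one block (2 internal orders), leaving 7 units to arrange in a row.
That gives 2 × 7! = 2 × 5040 = 10080.

10080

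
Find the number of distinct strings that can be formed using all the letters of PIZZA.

60

Letter multiplicities in PIZZA: A×1, I×1, P×1, Z×2.
The number of distinct arrangements is 5!/(2!) = 120/2 = 60.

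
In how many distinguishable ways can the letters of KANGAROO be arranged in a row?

10080

Letter multiplicities in KANGAROO: A×2, G×1, K×1, N×1, O×2, R×1.
Dividing 8! = 40320 by 2!·2! = 4 for the repeated letters gives 10080.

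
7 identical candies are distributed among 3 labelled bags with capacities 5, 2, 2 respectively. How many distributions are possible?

Ignoring the caps, the number of non-negative solutions to x_1+…+x_3 = 7 is C(9,2) = 36.
Subtract solutions that violate a single cap (substitute x_i' = x_i − (cap_i+1)): x_1 ≥ 6 gives C(3,2) = 3; x_2 ≥ 3 gives C(6,2) = 15; x_3 ≥ 3 gives C(6,2) = 15. Together 33.
Add back pairs where two caps are both exceeded: 0 + 0 + 3 = 3.
By inclusion–exclusion the count is 36 − 33 + 3 = 6.

6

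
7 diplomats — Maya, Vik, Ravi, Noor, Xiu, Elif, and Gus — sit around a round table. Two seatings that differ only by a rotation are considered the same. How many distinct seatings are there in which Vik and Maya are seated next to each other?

Treat {Vik, Maya} as one unit (2 internal orders) and seat the resulting 6 units around the table: (5)! circular arrangements.
So 2 × (5)! = 2 × 120 = 240.

240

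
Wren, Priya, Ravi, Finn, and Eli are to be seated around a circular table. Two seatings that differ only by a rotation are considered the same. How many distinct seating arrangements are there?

24

Seat Wren anywhere (absorbing the rotational symmetry), then permute the other 4: (4)! = 24.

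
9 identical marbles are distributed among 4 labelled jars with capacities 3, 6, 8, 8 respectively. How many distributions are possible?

152

Ignoring the caps, the number of non-negative solutions to x_1+…+x_4 = 9 is C(12,3) = 220.
Subtract solutions that violate a single cap (substitute x_i' = x_i − (cap_i+1)): x_1 ≥ 4 gives C(8,3) = 56; x_2 ≥ 7 gives C(5,3) = 10; x_3 ≥ 9 gives C(3,3) = 1; x_4 ≥ 9 gives C(3,3) = 1. Together 68.
No two caps can be exceeded simultaneously, so the pair terms are all 0.
By inclusion–exclusion the count is 220 − 68 + 0 = 152.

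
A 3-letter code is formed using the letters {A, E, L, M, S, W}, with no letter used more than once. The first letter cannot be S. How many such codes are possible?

100

The first letter has 6−1 = 5 choices (anything except S).
The remaining 2 letters are filled from the other 5 symbols without repetition: 5 × 4 = 20.
Total: 5 × 20 = 100.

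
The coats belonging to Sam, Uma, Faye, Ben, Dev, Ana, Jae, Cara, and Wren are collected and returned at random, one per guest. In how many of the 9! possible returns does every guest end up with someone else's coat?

This is the derangement count D_9: permutations of 9 items with no fixed point.
By inclusion–exclusion this is Σ_{j=0}^{9} (−1)^j C(9,j)·(9−j)!.
Computing: 362880 − 362880 + 181440 − 60480 + 15120 − 3024 + 504 − 72 + 9 − 1 = 133496.

133496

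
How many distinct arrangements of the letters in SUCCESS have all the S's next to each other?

60

Treat the 3 copies of S as a single block. The multiset to arrange is then {SSS, C, C, E, U}, 5 items in all.
That gives (5)!/(2!) = 60 arrangements.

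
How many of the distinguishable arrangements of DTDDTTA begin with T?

60

Fix T in the first position and arrange the remaining 6 letters.
Those 6 letters have D appearing 3 times and T appearing twice, giving (6)!/(3!·2!) = 60.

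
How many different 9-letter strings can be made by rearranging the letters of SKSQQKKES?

SKSQQKKES has 9 letters with K appearing 3 times, Q appearing twice, and S appearing 3 times.
The number of distinct arrangements is 9!/(3!·3!·2!) = 362880/72 = 5040.

5040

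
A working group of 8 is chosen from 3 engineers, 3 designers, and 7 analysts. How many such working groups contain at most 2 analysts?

21

Split by how many analysts are chosen (0 through 2).
Sum: C(7,0)·C(6,8) + C(7,1)·C(6,7) + C(7,2)·C(6,6) = 0 + 0 + 21 = 21.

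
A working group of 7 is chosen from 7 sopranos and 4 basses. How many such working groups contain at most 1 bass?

29

Split by how many basses are chosen (0 through 1).
Sum: C(4,0)·C(7,7) + C(4,1)·C(7,6) = 1 + 28 = 29.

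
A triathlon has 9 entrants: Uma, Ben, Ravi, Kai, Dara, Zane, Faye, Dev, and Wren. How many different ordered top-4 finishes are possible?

This is an ordered selection of 4 from 9: P(9,4).
That gives 9 × 8 × 7 × 6 = 3024.

3024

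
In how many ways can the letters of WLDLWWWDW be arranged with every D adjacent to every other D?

Treat the 2 copies of D as a single block. The multiset to arrange is then {DD, L, L, W, W, W, W, W}, 8 items in all.
That gives (8)!/(5!·2!) = 168 arrangements.

168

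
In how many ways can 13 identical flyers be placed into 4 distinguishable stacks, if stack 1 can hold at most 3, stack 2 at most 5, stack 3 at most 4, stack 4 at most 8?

Ignoring the caps, the number of non-negative solutions to x_1+…+x_4 = 13 is C(16,3) = 560.
Subtract solutions that violate a single cap (substitute x_i' = x_i − (cap_i+1)): x_1 ≥ 4 gives C(12,3) = 220; x_2 ≥ 6 gives C(10,3) = 120; x_3 ≥ 5 gives C(11,3) = 165; x_4 ≥ 9 gives C(7,3) = 35. Together 540.
Add back pairs where two caps are both exceeded: 20 + 35 + 1 + 10 + 0 + 0 = 66.
By inclusion–exclusion the count is 560 − 540 + 66 = 86.

86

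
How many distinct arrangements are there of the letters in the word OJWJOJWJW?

Letter multiplicities in OJWJOJWJW: J×4, O×2, W×3.
Dividing 9! = 362880 by 4!·3!·2! = 288 for the repeated letters gives 1260.

1260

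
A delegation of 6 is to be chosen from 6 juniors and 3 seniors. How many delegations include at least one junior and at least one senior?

83

Unrestricted: C(9,6) = 84 ways to pick any 6 of the 9.
Subtract selections that omit an entire group: no juniors → C(3,6) = 0; no seniors → C(6,6) = 1.
Both groups omitted at once is impossible, so 84 − 1 = 83.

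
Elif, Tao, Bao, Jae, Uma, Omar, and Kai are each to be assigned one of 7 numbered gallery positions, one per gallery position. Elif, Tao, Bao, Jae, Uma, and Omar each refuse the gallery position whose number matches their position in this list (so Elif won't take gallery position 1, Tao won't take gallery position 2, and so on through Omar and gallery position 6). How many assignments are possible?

2119

Let Aᵢ (for 1 ≤ i ≤ 6) be the placements that put person i in their forbidden gallery position. Any j of these fix j positions, leaving (7−j)! ways to fill the rest, and there are C(6,j) ways to pick which j.
By inclusion–exclusion, the number of valid placements is Σ_{j=0}^{6} (−1)^j C(6,j)·(7−j)!.
Computing: 5040 − 4320 + 1800 − 480 + 90 − 12 + 1 = 2119.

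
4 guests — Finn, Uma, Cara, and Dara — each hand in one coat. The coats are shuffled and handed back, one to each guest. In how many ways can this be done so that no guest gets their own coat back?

9

Let Aᵢ be the assignments in which guest i gets their own coat. We want the size of the complement of A₁∪…∪A_4.
By inclusion–exclusion this is Σ_{j=0}^{4} (−1)^j C(4,j)·(4−j)!.
Computing: 24 − 24 + 12 − 4 + 1 = 9.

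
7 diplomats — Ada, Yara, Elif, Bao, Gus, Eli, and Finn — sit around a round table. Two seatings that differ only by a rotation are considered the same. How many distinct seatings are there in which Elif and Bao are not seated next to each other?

480

All circular seatings of 7 people number (6)! = 720.
Those with Elif next to Bao: fuse the pair into one unit and seat 6 units around a circle — 2·(5)! = 240.
Subtracting, 720 − 240 = 480.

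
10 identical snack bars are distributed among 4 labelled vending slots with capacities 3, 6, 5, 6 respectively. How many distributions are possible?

128

Without the upper bounds there are C(13,3) = 286 ways to split 10 among 4 vending slots.
Subtract solutions that violate a single cap (substitute x_i' = x_i − (cap_i+1)): x_1 ≥ 4 gives C(9,3) = 84; x_2 ≥ 7 gives C(6,3) = 20; x_3 ≥ 6 gives C(7,3) = 35; x_4 ≥ 7 gives C(6,3) = 20. Together 159.
Add back pairs where two caps are both exceeded: 0 + 1 + 0 + 0 + 0 + 0 = 1.
By inclusion–exclusion the count is 286 − 159 + 1 = 128.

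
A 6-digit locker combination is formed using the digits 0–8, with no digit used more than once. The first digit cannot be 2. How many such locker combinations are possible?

53760

The first digit has 9−1 = 8 choices (anything except 2).
The remaining 5 digits are filled from the other 8 symbols without repetition: 8 × 7 × 6 × 5 × 4 = 6720.
Total: 8 × 6720 = 53760.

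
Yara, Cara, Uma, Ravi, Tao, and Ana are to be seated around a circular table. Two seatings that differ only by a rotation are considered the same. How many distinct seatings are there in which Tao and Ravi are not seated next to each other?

Without the restriction there are (5)! = 120 seatings.
Those with Tao next to Ravi: fuse the pair into one unit and seat 5 units around a circle — 2·(4)! = 48.
Subtracting, 120 − 48 = 72.

72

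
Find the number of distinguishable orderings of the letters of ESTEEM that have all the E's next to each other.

24

Treat the 3 copies of E as a single block. The multiset to arrange is then {EEE, M, S, T}, 4 items in all.
All 4 items are distinct, so there are (4)! = 24 arrangements.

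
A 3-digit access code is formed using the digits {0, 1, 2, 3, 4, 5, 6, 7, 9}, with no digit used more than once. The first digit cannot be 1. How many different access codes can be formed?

The first digit has 9−1 = 8 choices (anything except 1).
The remaining 2 digits are filled from the other 8 symbols without repetition: 8 × 7 = 56.
Total: 8 × 56 = 448.

448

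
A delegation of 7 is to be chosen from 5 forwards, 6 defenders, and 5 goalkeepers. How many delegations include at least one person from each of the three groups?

Total 7-person selections from all 16: C(16,7) = 11440.
Selections missing a whole group: no forwards → C(11,7) = 330; no defenders → C(10,7) = 120; no goalkeepers → C(11,7) = 330.
Add back selections omitting two groups (i.e. drawn from a single group): C(5,7) + C(6,7) + C(5,7) = 0.
By inclusion–exclusion: 11440 − 780 + 0 = 10660.

10660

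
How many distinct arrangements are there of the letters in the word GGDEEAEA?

Letter multiplicities in GGDEEAEA: A×2, D×1, E×3, G×2.
So there are 8! / (3!·2!·2!) = 1680 distinguishable arrangements.

1680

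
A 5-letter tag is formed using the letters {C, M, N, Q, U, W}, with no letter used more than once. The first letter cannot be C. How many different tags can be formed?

600

The first letter has 6−1 = 5 choices (anything except C).
The remaining 4 letters are filled from the other 5 symbols without repetition: 5 × 4 × 3 × 2 = 120.
Total: 5 × 120 = 600.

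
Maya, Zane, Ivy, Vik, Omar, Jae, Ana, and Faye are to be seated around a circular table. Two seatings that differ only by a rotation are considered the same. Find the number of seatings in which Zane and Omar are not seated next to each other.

3600

All circular seatings of 8 people number (7)! = 5040.
Seatings with Zane beside Omar: treat them as a block with 2 internal orders, giving 2 × (6)! = 1440.
Subtracting, 5040 − 1440 = 3600.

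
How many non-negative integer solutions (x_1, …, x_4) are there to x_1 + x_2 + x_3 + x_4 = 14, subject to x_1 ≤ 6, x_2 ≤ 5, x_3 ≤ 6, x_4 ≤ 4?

104

Without the upper bounds there are C(17,3) = 680 ways to split 14 among 4 variables.
Subtract solutions that violate a single cap (substitute x_i' = x_i − (cap_i+1)): x_1 ≥ 7 gives C(10,3) = 120; x_2 ≥ 6 gives C(11,3) = 165; x_3 ≥ 7 gives C(10,3) = 120; x_4 ≥ 5 gives C(12,3) = 220. Together 625.
Add back pairs where two caps are both exceeded: 4 + 1 + 10 + 4 + 20 + 10 = 49.
By inclusion–exclusion the count is 680 − 625 + 49 = 104.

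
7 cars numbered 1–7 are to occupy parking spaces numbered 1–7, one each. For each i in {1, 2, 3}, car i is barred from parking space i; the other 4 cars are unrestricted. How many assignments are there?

Let Aᵢ (for i ∈ {1, 2, 3}) be the placements that put car i in its forbidden parking space. Any j of these fix j positions, leaving (7−j)! ways to fill the rest, and there are C(3,j) ways to pick which j.
By inclusion–exclusion, the number of valid placements is Σ_{j=0}^{3} (−1)^j C(3,j)·(7−j)!.
Computing: 5040 − 2160 + 360 − 24 = 3216.

3216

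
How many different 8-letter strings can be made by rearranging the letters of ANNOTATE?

5040

The 8 letters of ANNOTATE have repeats: A appearing twice, N appearing twice, and T appearing twice.
The number of distinct arrangements is 8!/(2!·2!·2!) = 40320/8 = 5040.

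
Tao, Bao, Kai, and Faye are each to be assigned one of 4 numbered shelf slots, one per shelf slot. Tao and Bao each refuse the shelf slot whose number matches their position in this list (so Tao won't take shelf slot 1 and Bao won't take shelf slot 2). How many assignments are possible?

14

Let Aᵢ (for i ∈ {1, 2}) be the placements that put person i in their forbidden shelf slot. Any j of these fix j positions, leaving (4−j)! ways to fill the rest, and there are C(2,j) ways to pick which j.
By inclusion–exclusion, the number of valid placements is Σ_{j=0}^{2} (−1)^j C(2,j)·(4−j)!.
Computing: 24 − 12 + 2 = 14.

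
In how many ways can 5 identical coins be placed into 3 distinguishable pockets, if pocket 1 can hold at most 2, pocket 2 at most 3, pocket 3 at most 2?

By stars and bars, unrestricted non-negative solutions to x_1+…+x_3 = 5 number C(5+2,2) = 21.
Subtract solutions that violate a single cap (substitute x_i' = x_i − (cap_i+1)): x_1 ≥ 3 gives C(4,2) = 6; x_2 ≥ 4 gives C(3,2) = 3; x_3 ≥ 3 gives C(4,2) = 6. Together 15.
No two caps can be exceeded simultaneously, so the pair terms are all 0.
By inclusion–exclusion the count is 21 − 15 + 0 = 6.

6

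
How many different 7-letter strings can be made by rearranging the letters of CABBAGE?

1260

Letter multiplicities in CABBAGE: A×2, B×2, C×1, E×1, G×1.
Dividing 7! = 5040 by 2!·2! = 4 for the repeated letters gives 1260.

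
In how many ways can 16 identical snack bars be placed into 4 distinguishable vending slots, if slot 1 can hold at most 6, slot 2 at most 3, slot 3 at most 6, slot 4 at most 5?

34

Without the upper bounds there are C(19,3) = 969 ways to split 16 among 4 vending slots.
Subtract solutions that violate a single cap (substitute x_i' = x_i − (cap_i+1)): x_1 ≥ 7 gives C(12,3) = 220; x_2 ≥ 4 gives C(15,3) = 455; x_3 ≥ 7 gives C(12,3) = 220; x_4 ≥ 6 gives C(13,3) = 286. Together 1181.
Add back pairs where two caps are both exceeded: 56 + 10 + 20 + 56 + 84 + 20 = 246.
By inclusion–exclusion the count is 969 − 1181 + 246 = 34.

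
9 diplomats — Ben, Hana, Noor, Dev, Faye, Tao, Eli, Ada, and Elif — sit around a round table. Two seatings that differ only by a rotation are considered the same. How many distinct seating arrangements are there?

40320

Fix one person's seat to break rotational symmetry; the remaining 8 people can be arranged in (8)! = 40320 ways.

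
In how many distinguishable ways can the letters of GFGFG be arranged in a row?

Letter multiplicities in GFGFG: F×2, G×3.
Dividing 5! = 120 by 3!·2! = 12 for the repeated letters gives 10.

10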